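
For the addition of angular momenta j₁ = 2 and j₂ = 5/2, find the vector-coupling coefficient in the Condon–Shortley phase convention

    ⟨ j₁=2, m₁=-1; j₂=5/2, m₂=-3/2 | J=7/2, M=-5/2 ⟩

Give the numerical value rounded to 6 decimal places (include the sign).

+√(1/63) = +0.125988

triangle: 1!·3!·4!/9! = 144/362880
(j±m)!: 1!·3!·1!·4!·1!·6! = 103680
prefactor² = (2J+1)·Δ·N² = 2304/7
  k=0: +1/(0!·1!·3!·1!·0!·3!) = 1/36
  k=1: −1/(1!·0!·2!·0!·1!·4!) = -1/48
Σ = 1/144  ⇒  CG² = 2304/7·1/144² = 1/63
CG = +√(1/63) = +0.125988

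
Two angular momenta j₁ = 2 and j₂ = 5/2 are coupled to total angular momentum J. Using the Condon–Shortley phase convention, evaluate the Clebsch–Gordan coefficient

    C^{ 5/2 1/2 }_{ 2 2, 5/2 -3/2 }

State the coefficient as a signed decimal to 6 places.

√[6·2!2!3!/8! · 4!0!1!4!3!2!] = √(864/35)
  +(−1)^0/∏(0,2,0,1,2,2)! = 1/8  (running 1/8)
⟨..|..⟩ = √(864/35)·(1/8) = +0.621059

+0.621059  (= +√(27/70))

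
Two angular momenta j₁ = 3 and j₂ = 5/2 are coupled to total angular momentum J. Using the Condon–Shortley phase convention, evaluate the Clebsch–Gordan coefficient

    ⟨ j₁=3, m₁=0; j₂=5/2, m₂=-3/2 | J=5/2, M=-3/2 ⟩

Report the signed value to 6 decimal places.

−√(7/30) = -0.483046

j₁+j₂−J=3  J+j₁−j₂=3  J−j₁+j₂=2  j₁+j₂+J+1=9
(j₁±m₁, j₂±m₂, J±M) = (3,3,1,4,1,4)
P² = 864/35
sum k=0..1:
  [0] +1/36 = 1/36
  [1] −1/8 = -1/8
S = -7/72
C² = P²·S² = 7/30 ; C = -0.483046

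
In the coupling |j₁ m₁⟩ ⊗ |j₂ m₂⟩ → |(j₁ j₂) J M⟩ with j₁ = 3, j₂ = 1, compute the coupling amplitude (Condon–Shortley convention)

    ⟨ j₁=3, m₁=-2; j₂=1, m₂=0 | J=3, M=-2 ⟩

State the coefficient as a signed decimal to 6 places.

-0.577350

j₁+j₂−J=1  J+j₁−j₂=5  J−j₁+j₂=1  j₁+j₂+J+1=8
(j₁±m₁, j₂±m₂, J±M) = (1,5,1,1,1,5)
P² = 300
sum k=0..1:
  [0] +1/120 = 1/120
  [1] −1/24 = -1/24
S = -1/30
C² = P²·S² = 1/3 ; C = -0.577350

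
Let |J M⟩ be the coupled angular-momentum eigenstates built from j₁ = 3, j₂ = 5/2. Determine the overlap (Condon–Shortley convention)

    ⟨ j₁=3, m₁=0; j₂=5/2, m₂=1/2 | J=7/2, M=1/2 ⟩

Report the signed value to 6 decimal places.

−√(4/21) ≈ -0.436436

triangle: 2!×4!×3!/10! = 288/3628800
(j±m)!: 3!×3!×3!×2!×4!×3! = 62208
prefactor² = (2J+1)×Δ×N² = 6912/175
  k=0: +1/(0!×2!×3!×3!×1!×0!) = 1/72
  k=1: −1/(1!×1!×2!×2!×2!×1!) = -1/8
  k=2: +1/(2!×0!×1!×1!×3!×2!) = 1/24
Σ = -5/72  ⇒  CG² = 6912/175×(-5/72)² = 4/21
CG = −√(4/21) = -0.436436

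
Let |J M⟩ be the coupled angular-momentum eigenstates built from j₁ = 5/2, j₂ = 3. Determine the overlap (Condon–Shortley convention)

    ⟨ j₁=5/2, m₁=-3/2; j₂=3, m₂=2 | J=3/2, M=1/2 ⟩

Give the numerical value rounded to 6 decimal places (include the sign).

√[4·4!1!2!/8! · 1!4!5!1!2!1!] = √(192/7)
  +(−1)^3/∏(3,1,1,2,0,0)! = -1/12  (running -1/12)
  +(−1)^4/∏(4,0,0,1,1,1)! = 1/24  (running -1/24)
⟨..|..⟩ = √(192/7)·(-1/24) = -0.218218

-0.218218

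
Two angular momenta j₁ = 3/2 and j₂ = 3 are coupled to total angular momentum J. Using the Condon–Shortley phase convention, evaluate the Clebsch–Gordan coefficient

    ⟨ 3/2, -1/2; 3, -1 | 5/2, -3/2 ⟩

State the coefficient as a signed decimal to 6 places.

j₁+j₂−J=2  J+j₁−j₂=1  J−j₁+j₂=4  j₁+j₂+J+1=8
(j₁±m₁, j₂±m₂, J±M) = (1,2,2,4,1,4)
P² = 576/35
sum k=1..2:
  [1] −1/6 = -1/6
  [2] +1/48 = 1/48
S = -7/48
C² = P²·S² = 7/20 ; C = -0.591608

−√(7/20) = -0.591608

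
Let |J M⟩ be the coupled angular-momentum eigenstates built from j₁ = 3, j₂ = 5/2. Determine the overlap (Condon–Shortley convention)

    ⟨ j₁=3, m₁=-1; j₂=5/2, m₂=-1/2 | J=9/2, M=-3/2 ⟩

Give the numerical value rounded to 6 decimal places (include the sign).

−√(5/231) = -0.147122

j₁+j₂−J=1  J+j₁−j₂=5  J−j₁+j₂=4  j₁+j₂+J+1=11
(j₁±m₁, j₂±m₂, J±M) = (2,4,2,3,3,6)
P² = 138240/77
sum k=0..1:
  [0] +1/96 = 1/96
  [1] −1/72 = -1/72
S = -1/288
C² = P²·S² = 5/231 ; C = -0.147122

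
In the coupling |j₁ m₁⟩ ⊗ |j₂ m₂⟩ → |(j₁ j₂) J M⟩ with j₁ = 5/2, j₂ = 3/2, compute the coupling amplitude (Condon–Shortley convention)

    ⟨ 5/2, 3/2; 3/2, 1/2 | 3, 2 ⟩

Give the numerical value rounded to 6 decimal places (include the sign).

√[7·1!4!2!/8! · 4!1!2!1!5!1!] = √(48)
  +(−1)^0/∏(0,1,1,2,3,0)! = 1/12  (running 1/12)
  +(−1)^1/∏(1,0,0,1,4,1)! = -1/24  (running 1/24)
⟨..|..⟩ = √(48)·(1/24) = +0.288675

+0.288675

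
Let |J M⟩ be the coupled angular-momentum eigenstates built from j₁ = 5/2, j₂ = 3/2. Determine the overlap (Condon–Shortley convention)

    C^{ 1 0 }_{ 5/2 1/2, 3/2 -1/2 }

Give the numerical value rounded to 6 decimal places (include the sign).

−√(3/10) = -0.547723

j₁+j₂−J=3  J+j₁−j₂=2  J−j₁+j₂=0  j₁+j₂+J+1=6
(j₁±m₁, j₂±m₂, J±M) = (3,2,1,2,1,1)
P² = 6/5
sum k=1..1:
  [1] −1/2 = -1/2
S = -1/2
C² = P²·S² = 3/10 ; C = -0.547723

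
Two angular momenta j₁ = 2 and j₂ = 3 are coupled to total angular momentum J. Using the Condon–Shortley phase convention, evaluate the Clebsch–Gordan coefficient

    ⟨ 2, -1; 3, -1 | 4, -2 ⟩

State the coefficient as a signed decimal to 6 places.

√[9·1!3!5!/10! · 1!3!2!4!2!6!] = √(5184/7)
  +(−1)^0/∏(0,1,3,2,0,3)! = 1/72  (running 1/72)
  +(−1)^1/∏(1,0,2,1,1,4)! = -1/48  (running -1/144)
⟨..|..⟩ = √(5184/7)·(-1/144) = -0.188982

−√(1/28) = -0.188982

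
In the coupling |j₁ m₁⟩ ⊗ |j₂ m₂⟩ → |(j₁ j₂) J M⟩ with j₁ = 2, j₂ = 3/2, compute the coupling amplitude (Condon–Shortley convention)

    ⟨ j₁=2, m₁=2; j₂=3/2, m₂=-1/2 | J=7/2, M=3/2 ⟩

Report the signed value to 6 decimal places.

+√(1/7) = +0.377964

√[8·0!4!3!/8! · 4!0!1!2!5!2!] = √(2304/7)
  +(−1)^0/∏(0,0,0,1,4,2)! = 1/48  (running 1/48)
⟨..|..⟩ = √(2304/7)·(1/48) = +0.377964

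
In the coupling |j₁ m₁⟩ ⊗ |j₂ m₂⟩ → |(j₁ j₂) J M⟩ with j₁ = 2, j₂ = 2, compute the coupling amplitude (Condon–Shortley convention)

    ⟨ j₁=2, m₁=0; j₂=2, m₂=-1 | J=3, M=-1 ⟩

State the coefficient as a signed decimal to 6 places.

√[7·1!3!3!/8! · 2!2!1!3!2!4!] = √(36/5)
  +(−1)^0/∏(0,1,2,1,1,2)! = 1/4  (running 1/4)
  +(−1)^1/∏(1,0,1,0,2,3)! = -1/12  (running 1/6)
⟨..|..⟩ = √(36/5)·(1/6) = +0.447214

+0.447214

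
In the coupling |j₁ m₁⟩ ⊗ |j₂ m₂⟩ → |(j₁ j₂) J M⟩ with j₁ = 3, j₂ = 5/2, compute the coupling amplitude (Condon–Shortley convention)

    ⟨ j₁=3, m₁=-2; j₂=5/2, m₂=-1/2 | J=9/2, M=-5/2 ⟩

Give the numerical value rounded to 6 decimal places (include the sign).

j₁+j₂−J=1  J+j₁−j₂=5  J−j₁+j₂=4  j₁+j₂+J+1=11
(j₁±m₁, j₂±m₂, J±M) = (1,5,2,3,2,7)
P² = 115200/11
sum k=0..1:
  [0] +1/480 = 1/480
  [1] −1/144 = -1/144
S = -7/1440
C² = P²·S² = 49/198 ; C = -0.497468

-0.497468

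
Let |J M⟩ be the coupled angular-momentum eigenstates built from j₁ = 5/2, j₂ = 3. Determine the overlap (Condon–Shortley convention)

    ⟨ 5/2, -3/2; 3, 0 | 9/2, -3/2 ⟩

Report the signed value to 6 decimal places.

-0.540562  (= −√(45/154))

√[10·1!4!5!/11! · 1!4!3!3!3!6!] = √(207360/77)
  +(−1)^0/∏(0,1,4,3,0,2)! = 1/288  (running 1/288)
  +(−1)^1/∏(1,0,3,2,1,3)! = -1/72  (running -1/96)
⟨..|..⟩ = √(207360/77)·(-1/96) = -0.540562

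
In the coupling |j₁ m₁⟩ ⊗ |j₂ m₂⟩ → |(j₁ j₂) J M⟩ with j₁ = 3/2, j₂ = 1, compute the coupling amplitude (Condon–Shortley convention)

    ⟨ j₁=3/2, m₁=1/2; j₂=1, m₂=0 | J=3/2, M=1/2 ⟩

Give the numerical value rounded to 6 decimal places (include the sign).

+√(1/15) ≈ +0.258199

j₁+j₂−J=1  J+j₁−j₂=2  J−j₁+j₂=1  j₁+j₂+J+1=5
(j₁±m₁, j₂±m₂, J±M) = (2,1,1,1,2,1)
P² = 4/15
sum k=0..1:
  [0] +1/1 = 1
  [1] −1/2 = -1/2
S = 1/2
C² = P²·S² = 1/15 ; C = +0.258199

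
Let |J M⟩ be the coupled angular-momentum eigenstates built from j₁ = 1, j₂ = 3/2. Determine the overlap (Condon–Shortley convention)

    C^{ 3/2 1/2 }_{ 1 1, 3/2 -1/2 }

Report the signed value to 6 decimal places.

+0.730297

√[4·1!1!2!/5! · 2!0!1!2!2!1!] = √(8/15)
  +(−1)^0/∏(0,1,0,1,1,1)! = 1  (running 1)
⟨..|..⟩ = √(8/15)·(1) = +0.730297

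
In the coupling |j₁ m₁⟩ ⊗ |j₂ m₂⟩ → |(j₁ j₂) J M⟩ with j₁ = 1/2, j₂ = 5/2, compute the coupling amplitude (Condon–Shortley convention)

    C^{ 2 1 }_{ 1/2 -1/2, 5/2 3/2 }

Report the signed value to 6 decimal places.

triangle: 1!*0!*4!/6! = 24/720
(j±m)!: 0!*1!*4!*1!*3!*1! = 144
prefactor² = (2J+1)*Δ*N² = 24
  k=1: −1/(1!*0!*0!*3!*0!*1!) = -1/6
Σ = -1/6  ⇒  CG² = 24*(-1/6)² = 2/3
CG = −√(2/3) = -0.816497

−√(2/3) ≈ -0.816497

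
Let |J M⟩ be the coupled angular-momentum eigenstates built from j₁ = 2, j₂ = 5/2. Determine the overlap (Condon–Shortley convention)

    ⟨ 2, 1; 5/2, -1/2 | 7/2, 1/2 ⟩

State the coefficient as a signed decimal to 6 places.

√[8·1!3!4!/9! · 3!1!2!3!4!3!] = √(1152/35)
  +(−1)^0/∏(0,1,1,2,2,2)! = 1/8  (running 1/8)
  +(−1)^1/∏(1,0,0,1,3,3)! = -1/36  (running 7/72)
⟨..|..⟩ = √(1152/35)·(7/72) = +0.557773

+√(14/45) = +0.557773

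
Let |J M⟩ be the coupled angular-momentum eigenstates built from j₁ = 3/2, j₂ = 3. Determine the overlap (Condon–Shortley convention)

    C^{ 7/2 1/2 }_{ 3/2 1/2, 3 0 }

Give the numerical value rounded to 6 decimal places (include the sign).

+√(2/21) = +0.308607

√[8·1!2!5!/9! · 2!1!3!3!4!3!] = √(384/7)
  +(−1)^0/∏(0,1,1,3,1,2)! = 1/12  (running 1/12)
  +(−1)^1/∏(1,0,0,2,2,3)! = -1/24  (running 1/24)
⟨..|..⟩ = √(384/7)·(1/24) = +0.308607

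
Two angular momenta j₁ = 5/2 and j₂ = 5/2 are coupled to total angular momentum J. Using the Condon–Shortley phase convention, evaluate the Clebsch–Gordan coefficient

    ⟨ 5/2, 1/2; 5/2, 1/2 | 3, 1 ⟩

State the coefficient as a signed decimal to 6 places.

-0.516398  (= −√(4/15))

√[7·2!3!3!/9! · 3!2!3!2!4!2!] = √(48/5)
  +(−1)^0/∏(0,2,2,3,1,0)! = 1/24  (running 1/24)
  +(−1)^1/∏(1,1,1,2,2,1)! = -1/4  (running -5/24)
  +(−1)^2/∏(2,0,0,1,3,2)! = 1/24  (running -1/6)
⟨..|..⟩ = √(48/5)·(-1/6) = -0.516398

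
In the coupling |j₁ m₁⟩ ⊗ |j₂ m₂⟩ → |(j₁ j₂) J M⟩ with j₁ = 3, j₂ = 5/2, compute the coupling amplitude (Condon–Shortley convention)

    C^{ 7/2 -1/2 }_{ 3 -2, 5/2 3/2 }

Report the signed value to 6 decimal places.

√[8·2!4!3!/10! · 1!5!4!1!3!4!] = √(9216/35)
  +(−1)^1/∏(1,1,4,3,0,0)! = -1/144  (running -1/144)
  +(−1)^2/∏(2,0,3,2,1,1)! = 1/24  (running 5/144)
⟨..|..⟩ = √(9216/35)·(5/144) = +0.563436

+0.563436  (= +√(20/63))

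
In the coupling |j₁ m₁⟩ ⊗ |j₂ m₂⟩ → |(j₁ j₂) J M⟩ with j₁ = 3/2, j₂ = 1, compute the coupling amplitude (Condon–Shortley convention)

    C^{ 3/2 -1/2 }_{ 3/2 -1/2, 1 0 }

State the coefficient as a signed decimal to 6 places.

triangle: 1!×2!×1!/5! = 2/120
(j±m)!: 1!×2!×1!×1!×1!×2! = 4
prefactor² = (2J+1)×Δ×N² = 4/15
  k=0: +1/(0!×1!×2!×1!×0!×0!) = 1/2
  k=1: −1/(1!×0!×1!×0!×1!×1!) = -1
Σ = -1/2  ⇒  CG² = 4/15×(-1/2)² = 1/15
CG = −√(1/15) = -0.258199

−√(1/15) ≈ -0.258199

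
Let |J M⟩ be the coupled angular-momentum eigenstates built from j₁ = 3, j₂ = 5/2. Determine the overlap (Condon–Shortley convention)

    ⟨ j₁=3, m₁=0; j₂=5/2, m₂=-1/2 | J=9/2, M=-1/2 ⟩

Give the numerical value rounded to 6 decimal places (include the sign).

√[10·1!5!4!/11! · 3!3!2!3!4!5!] = √(69120/77)
  +(−1)^0/∏(0,1,3,2,2,2)! = 1/48  (running 1/48)
  +(−1)^1/∏(1,0,2,1,3,3)! = -1/72  (running 1/144)
⟨..|..⟩ = √(69120/77)·(1/144) = +0.208063

+0.208063  (= +√(10/231))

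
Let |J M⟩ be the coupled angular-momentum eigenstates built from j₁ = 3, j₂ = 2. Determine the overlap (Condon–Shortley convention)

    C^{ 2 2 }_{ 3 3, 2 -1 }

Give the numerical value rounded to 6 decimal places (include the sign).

+√(5/14) = +0.597614

j₁+j₂−J=3  J+j₁−j₂=3  J−j₁+j₂=1  j₁+j₂+J+1=8
(j₁±m₁, j₂±m₂, J±M) = (6,0,1,3,4,0)
P² = 3240/7
sum k=0..0:
  [0] +1/36 = 1/36
S = 1/36
C² = P²·S² = 5/14 ; C = +0.597614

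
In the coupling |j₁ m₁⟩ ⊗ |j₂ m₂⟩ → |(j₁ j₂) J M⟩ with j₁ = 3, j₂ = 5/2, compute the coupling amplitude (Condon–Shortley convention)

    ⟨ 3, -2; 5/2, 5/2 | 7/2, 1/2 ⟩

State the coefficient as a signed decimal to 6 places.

triangle: 2!×4!×3!/10! = 288/3628800
(j±m)!: 1!×5!×5!×0!×4!×3! = 2073600
prefactor² = (2J+1)×Δ×N² = 9216/7
  k=2: +1/(2!×0!×3!×3!×1!×0!) = 1/72
Σ = 1/72  ⇒  CG² = 9216/7×1/72² = 16/63
CG = +√(16/63) = +0.503953

+0.503953  (= +√(16/63))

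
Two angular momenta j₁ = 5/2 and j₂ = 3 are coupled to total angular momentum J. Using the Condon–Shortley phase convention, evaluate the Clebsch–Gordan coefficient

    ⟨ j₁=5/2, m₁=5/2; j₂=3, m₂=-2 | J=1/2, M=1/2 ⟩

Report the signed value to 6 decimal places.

triangle: 5!×0!×1!/7! = 120/5040
(j±m)!: 5!×0!×1!×5!×1!×0! = 14400
prefactor² = (2J+1)×Δ×N² = 4800/7
  k=0: +1/(0!×5!×0!×1!×0!×0!) = 1/120
Σ = 1/120  ⇒  CG² = 4800/7×1/120² = 1/21
CG = +√(1/21) = +0.218218

+0.218218  (= +√(1/21))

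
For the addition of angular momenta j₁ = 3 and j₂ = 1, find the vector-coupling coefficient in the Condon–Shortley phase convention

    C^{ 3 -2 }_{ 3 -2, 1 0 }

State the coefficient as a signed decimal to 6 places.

j₁+j₂−J=1  J+j₁−j₂=5  J−j₁+j₂=1  j₁+j₂+J+1=8
(j₁±m₁, j₂±m₂, J±M) = (1,5,1,1,1,5)
P² = 300
sum k=0..1:
  [0] +1/120 = 1/120
  [1] −1/24 = -1/24
S = -1/30
C² = P²·S² = 1/3 ; C = -0.577350

−√(1/3) = -0.577350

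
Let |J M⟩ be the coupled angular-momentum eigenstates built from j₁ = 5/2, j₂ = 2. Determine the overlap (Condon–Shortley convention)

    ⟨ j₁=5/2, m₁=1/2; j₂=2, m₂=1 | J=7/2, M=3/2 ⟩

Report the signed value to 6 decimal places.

triangle: 1!·4!·3!/9! = 144/362880
(j±m)!: 3!·2!·3!·1!·5!·2! = 17280
prefactor² = (2J+1)·Δ·N² = 384/7
  k=0: +1/(0!·1!·2!·3!·2!·0!) = 1/24
  k=1: −1/(1!·0!·1!·2!·3!·1!) = -1/12
Σ = -1/24  ⇒  CG² = 384/7·(-1/24)² = 2/21
CG = −√(2/21) = -0.308607

−√(2/21) = -0.308607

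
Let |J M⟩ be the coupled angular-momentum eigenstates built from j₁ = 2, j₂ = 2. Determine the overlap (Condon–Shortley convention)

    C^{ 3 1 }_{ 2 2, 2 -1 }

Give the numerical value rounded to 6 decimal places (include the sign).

+0.547723  (= +√(3/10))

triangle: 1!×3!×3!/8! = 36/40320
(j±m)!: 4!×0!×1!×3!×4!×2! = 6912
prefactor² = (2J+1)×Δ×N² = 216/5
  k=0: +1/(0!×1!×0!×1!×3!×2!) = 1/12
Σ = 1/12  ⇒  CG² = 216/5×1/12² = 3/10
CG = +√(3/10) = +0.547723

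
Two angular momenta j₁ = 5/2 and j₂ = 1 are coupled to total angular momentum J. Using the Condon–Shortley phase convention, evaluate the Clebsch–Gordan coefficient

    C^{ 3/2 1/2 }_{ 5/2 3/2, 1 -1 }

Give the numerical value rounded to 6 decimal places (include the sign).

j₁+j₂−J=2  J+j₁−j₂=3  J−j₁+j₂=0  j₁+j₂+J+1=6
(j₁±m₁, j₂±m₂, J±M) = (4,1,0,2,2,1)
P² = 32/5
sum k=0..0:
  [0] +1/4 = 1/4
S = 1/4
C² = P²·S² = 2/5 ; C = +0.632456

+0.632456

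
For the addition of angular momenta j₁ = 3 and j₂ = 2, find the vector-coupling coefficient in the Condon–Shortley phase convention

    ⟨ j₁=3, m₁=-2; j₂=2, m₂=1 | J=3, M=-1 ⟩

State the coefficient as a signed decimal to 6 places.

√[7·2!4!2!/9! · 1!5!3!1!2!4!] = √(64)
  +(−1)^1/∏(1,1,4,2,0,0)! = -1/48  (running -1/48)
  +(−1)^2/∏(2,0,3,1,1,1)! = 1/12  (running 1/16)
⟨..|..⟩ = √(64)·(1/16) = +0.500000

+0.500000  (= +√(1/4))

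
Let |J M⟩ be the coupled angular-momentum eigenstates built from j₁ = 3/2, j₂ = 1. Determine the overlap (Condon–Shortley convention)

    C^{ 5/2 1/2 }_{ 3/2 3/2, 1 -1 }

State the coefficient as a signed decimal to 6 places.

+√(1/10) ≈ +0.316228

√[6·0!3!2!/6! · 3!0!0!2!3!2!] = √(72/5)
  +(−1)^0/∏(0,0,0,0,3,2)! = 1/12  (running 1/12)
⟨..|..⟩ = √(72/5)·(1/12) = +0.316228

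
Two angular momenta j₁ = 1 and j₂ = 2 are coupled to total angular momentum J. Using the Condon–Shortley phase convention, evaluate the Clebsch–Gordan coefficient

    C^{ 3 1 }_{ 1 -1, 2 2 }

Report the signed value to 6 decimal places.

√[7·0!2!4!/7! · 0!2!4!0!4!2!] = √(768/5)
  +(−1)^0/∏(0,0,2,4,0,0)! = 1/48  (running 1/48)
⟨..|..⟩ = √(768/5)·(1/48) = +0.258199

+0.258199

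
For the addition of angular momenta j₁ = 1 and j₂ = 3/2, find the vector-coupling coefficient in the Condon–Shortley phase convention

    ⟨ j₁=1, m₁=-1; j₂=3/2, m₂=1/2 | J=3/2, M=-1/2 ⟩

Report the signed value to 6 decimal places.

−√(8/15) ≈ -0.730297

triangle: 1!*1!*2!/5! = 2/120
(j±m)!: 0!*2!*2!*1!*1!*2! = 8
prefactor² = (2J+1)*Δ*N² = 8/15
  k=1: −1/(1!*0!*1!*1!*0!*1!) = -1
Σ = -1  ⇒  CG² = 8/15*(-1)² = 8/15
CG = −√(8/15) = -0.730297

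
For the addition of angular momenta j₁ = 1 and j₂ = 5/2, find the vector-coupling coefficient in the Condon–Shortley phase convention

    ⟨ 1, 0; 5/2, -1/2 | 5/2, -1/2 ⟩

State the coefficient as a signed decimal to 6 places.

j₁+j₂−J=1  J+j₁−j₂=1  J−j₁+j₂=4  j₁+j₂+J+1=7
(j₁±m₁, j₂±m₂, J±M) = (1,1,2,3,2,3)
P² = 144/35
sum k=0..1:
  [0] +1/4 = 1/4
  [1] −1/6 = -1/6
S = 1/12
C² = P²·S² = 1/35 ; C = +0.169031

+√(1/35) ≈ +0.169031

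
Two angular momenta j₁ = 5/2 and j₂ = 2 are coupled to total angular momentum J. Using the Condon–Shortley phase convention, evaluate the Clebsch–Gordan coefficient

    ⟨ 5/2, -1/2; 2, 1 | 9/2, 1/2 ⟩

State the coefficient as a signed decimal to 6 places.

+√(20/63) = +0.563436

√[10·0!5!4!/10! · 2!3!3!1!5!4!] = √(11520/7)
  +(−1)^0/∏(0,0,3,3,2,1)! = 1/72  (running 1/72)
⟨..|..⟩ = √(11520/7)·(1/72) = +0.563436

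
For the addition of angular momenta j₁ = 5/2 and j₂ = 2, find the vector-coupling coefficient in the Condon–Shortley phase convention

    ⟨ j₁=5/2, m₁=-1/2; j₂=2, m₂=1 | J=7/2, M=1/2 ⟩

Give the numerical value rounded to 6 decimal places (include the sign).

-0.557773  (= −√(14/45))

√[8·1!4!3!/9! · 2!3!3!1!4!3!] = √(1152/35)
  +(−1)^0/∏(0,1,3,3,1,0)! = 1/36  (running 1/36)
  +(−1)^1/∏(1,0,2,2,2,1)! = -1/8  (running -7/72)
⟨..|..⟩ = √(1152/35)·(-7/72) = -0.557773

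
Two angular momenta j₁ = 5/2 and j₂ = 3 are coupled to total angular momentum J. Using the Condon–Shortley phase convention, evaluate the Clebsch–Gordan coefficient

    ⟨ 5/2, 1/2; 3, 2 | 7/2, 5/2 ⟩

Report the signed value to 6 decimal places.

−√(2/63) ≈ -0.178174

triangle: 2!×3!×4!/10! = 288/3628800
(j±m)!: 3!×2!×5!×1!×6!×1! = 1036800
prefactor² = (2J+1)×Δ×N² = 4608/7
  k=1: −1/(1!×1!×1!×4!×2!×0!) = -1/48
  k=2: +1/(2!×0!×0!×3!×3!×1!) = 1/72
Σ = -1/144  ⇒  CG² = 4608/7×(-1/144)² = 2/63
CG = −√(2/63) = -0.178174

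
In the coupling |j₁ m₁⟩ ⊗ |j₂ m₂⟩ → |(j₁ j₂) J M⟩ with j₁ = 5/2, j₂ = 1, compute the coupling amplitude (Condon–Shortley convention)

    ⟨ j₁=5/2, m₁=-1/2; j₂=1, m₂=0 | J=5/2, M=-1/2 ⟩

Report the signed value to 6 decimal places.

−√(1/35) ≈ -0.169031

j₁+j₂−J=1  J+j₁−j₂=4  J−j₁+j₂=1  j₁+j₂+J+1=7
(j₁±m₁, j₂±m₂, J±M) = (2,3,1,1,2,3)
P² = 144/35
sum k=0..1:
  [0] +1/6 = 1/6
  [1] −1/4 = -1/4
S = -1/12
C² = P²·S² = 1/35 ; C = -0.169031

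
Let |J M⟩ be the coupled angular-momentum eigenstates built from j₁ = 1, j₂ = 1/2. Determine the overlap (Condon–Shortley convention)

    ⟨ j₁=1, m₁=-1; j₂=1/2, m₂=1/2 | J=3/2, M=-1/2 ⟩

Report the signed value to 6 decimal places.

triangle: 0!·2!·1!/4! = 2/24
(j±m)!: 0!·2!·1!·0!·1!·2! = 4
prefactor² = (2J+1)·Δ·N² = 4/3
  k=0: +1/(0!·0!·2!·1!·0!·0!) = 1/2
Σ = 1/2  ⇒  CG² = 4/3·1/2² = 1/3
CG = +√(1/3) = +0.577350

+0.577350  (= +√(1/3))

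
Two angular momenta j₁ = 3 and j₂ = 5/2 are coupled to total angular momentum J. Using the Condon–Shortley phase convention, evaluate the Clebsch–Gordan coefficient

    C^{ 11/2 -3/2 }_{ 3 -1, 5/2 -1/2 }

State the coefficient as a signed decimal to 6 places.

j₁+j₂−J=0  J+j₁−j₂=6  J−j₁+j₂=5  j₁+j₂+J+1=12
(j₁±m₁, j₂±m₂, J±M) = (2,4,2,3,4,7)
P² = 1658880/11
sum k=0..0:
  [0] +1/576 = 1/576
S = 1/576
C² = P²·S² = 5/11 ; C = +0.674200

+√(5/11) ≈ +0.674200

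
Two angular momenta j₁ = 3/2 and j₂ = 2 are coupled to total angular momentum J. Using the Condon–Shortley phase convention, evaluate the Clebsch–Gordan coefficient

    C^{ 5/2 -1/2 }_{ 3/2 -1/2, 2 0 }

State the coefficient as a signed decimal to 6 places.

√[6·1!2!3!/7! · 1!2!2!2!2!3!] = √(48/35)
  +(−1)^0/∏(0,1,2,2,0,1)! = 1/4  (running 1/4)
  +(−1)^1/∏(1,0,1,1,1,2)! = -1/2  (running -1/4)
⟨..|..⟩ = √(48/35)·(-1/4) = -0.292770

−√(3/35) ≈ -0.292770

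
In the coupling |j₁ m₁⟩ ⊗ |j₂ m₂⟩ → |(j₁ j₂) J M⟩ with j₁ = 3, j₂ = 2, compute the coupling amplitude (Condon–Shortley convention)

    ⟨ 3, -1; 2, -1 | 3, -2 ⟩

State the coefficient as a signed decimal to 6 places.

−√(1/4) ≈ -0.500000

√[7·2!4!2!/9! · 2!4!1!3!1!5!] = √(64)
  +(−1)^0/∏(0,2,4,1,0,1)! = 1/48  (running 1/48)
  +(−1)^1/∏(1,1,3,0,1,2)! = -1/12  (running -1/16)
⟨..|..⟩ = √(64)·(-1/16) = -0.500000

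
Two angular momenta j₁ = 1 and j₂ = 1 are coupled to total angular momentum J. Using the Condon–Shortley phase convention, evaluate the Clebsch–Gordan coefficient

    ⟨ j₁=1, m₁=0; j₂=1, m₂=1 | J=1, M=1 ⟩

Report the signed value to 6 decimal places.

−√(1/2) = -0.707107

triangle: 1!*1!*1!/4! = 1/24
(j±m)!: 1!*1!*2!*0!*2!*0! = 4
prefactor² = (2J+1)*Δ*N² = 1/2
  k=1: −1/(1!*0!*0!*1!*1!*0!) = -1
Σ = -1  ⇒  CG² = 1/2*(-1)² = 1/2
CG = −√(1/2) = -0.707107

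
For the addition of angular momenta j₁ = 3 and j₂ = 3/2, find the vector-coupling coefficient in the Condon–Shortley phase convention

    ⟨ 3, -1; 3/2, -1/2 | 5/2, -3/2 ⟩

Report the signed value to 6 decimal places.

j₁+j₂−J=2  J+j₁−j₂=4  J−j₁+j₂=1  j₁+j₂+J+1=8
(j₁±m₁, j₂±m₂, J±M) = (2,4,1,2,1,4)
P² = 576/35
sum k=0..1:
  [0] +1/48 = 1/48
  [1] −1/6 = -1/6
S = -7/48
C² = P²·S² = 7/20 ; C = -0.591608

-0.591608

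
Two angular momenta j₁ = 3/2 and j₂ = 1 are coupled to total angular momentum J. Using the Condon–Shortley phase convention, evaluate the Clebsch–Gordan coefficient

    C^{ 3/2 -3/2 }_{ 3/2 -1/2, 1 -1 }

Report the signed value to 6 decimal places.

+√(2/5) ≈ +0.632456

triangle: 1!×2!×1!/5! = 2/120
(j±m)!: 1!×2!×0!×2!×0!×3! = 24
prefactor² = (2J+1)×Δ×N² = 8/5
  k=0: +1/(0!×1!×2!×0!×0!×1!) = 1/2
Σ = 1/2  ⇒  CG² = 8/5×1/2² = 2/5
CG = +√(2/5) = +0.632456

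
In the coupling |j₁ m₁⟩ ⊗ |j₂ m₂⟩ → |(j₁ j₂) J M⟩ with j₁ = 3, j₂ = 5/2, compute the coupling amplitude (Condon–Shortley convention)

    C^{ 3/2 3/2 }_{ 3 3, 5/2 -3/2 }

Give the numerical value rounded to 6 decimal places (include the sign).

+√(3/14) ≈ +0.462910

triangle: 4!*2!*1!/8! = 48/40320
(j±m)!: 6!*0!*1!*4!*3!*0! = 103680
prefactor² = (2J+1)*Δ*N² = 3456/7
  k=0: +1/(0!*4!*0!*1!*2!*0!) = 1/48
Σ = 1/48  ⇒  CG² = 3456/7*1/48² = 3/14
CG = +√(3/14) = +0.462910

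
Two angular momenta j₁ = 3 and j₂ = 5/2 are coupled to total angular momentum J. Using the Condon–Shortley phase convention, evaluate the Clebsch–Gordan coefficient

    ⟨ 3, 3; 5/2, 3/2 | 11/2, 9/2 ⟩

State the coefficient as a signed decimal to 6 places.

+0.674200

triangle: 0!×6!×5!/12! = 86400/479001600
(j±m)!: 6!×0!×4!×1!×10!×1! = 62705664000
prefactor² = (2J+1)×Δ×N² = 1492992000/11
  k=0: +1/(0!×0!×0!×4!×6!×1!) = 1/17280
Σ = 1/17280  ⇒  CG² = 1492992000/11×1/17280² = 5/11
CG = +√(5/11) = +0.674200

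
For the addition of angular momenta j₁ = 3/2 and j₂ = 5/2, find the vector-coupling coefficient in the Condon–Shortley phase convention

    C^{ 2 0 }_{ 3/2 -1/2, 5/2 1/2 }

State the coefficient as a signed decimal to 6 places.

j₁+j₂−J=2  J+j₁−j₂=1  J−j₁+j₂=3  j₁+j₂+J+1=7
(j₁±m₁, j₂±m₂, J±M) = (1,2,3,2,2,2)
P² = 8/7
sum k=1..2:
  [1] −1/2 = -1/2
  [2] +1/4 = 1/4
S = -1/4
C² = P²·S² = 1/14 ; C = -0.267261

−√(1/14) ≈ -0.267261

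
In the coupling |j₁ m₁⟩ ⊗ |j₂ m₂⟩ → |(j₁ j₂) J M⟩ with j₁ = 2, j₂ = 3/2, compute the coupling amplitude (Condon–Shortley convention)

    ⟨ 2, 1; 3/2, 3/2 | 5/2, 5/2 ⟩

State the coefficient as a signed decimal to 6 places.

√[6·1!3!2!/7! · 3!1!3!0!5!0!] = √(432/7)
  +(−1)^1/∏(1,0,0,2,3,0)! = -1/12  (running -1/12)
⟨..|..⟩ = √(432/7)·(-1/12) = -0.654654

−√(3/7) = -0.654654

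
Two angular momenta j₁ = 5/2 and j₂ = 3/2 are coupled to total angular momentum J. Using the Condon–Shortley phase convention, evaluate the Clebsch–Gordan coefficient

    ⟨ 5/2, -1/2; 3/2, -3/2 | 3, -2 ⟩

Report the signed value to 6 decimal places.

j₁+j₂−J=1  J+j₁−j₂=4  J−j₁+j₂=2  j₁+j₂+J+1=8
(j₁±m₁, j₂±m₂, J±M) = (2,3,0,3,1,5)
P² = 72
sum k=0..0:
  [0] +1/12 = 1/12
S = 1/12
C² = P²·S² = 1/2 ; C = +0.707107

+√(1/2) ≈ +0.707107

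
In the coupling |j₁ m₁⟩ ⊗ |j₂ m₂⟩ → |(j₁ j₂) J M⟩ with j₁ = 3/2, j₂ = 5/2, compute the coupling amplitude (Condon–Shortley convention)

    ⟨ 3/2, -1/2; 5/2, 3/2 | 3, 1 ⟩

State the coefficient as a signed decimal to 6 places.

−√(49/120) = -0.639010

√[7·1!2!4!/8! · 1!2!4!1!4!2!] = √(96/5)
  +(−1)^0/∏(0,1,2,4,0,0)! = 1/48  (running 1/48)
  +(−1)^1/∏(1,0,1,3,1,1)! = -1/6  (running -7/48)
⟨..|..⟩ = √(96/5)·(-7/48) = -0.639010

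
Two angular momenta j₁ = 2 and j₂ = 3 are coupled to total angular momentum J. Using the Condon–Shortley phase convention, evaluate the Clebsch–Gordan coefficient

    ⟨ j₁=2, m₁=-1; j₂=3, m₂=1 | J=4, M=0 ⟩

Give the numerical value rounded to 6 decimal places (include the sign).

triangle: 1!×3!×5!/10! = 720/3628800
(j±m)!: 1!×3!×4!×2!×4!×4! = 165888
prefactor² = (2J+1)×Δ×N² = 10368/35
  k=0: +1/(0!×1!×3!×4!×0!×1!) = 1/144
  k=1: −1/(1!×0!×2!×3!×1!×2!) = -1/24
Σ = -5/144  ⇒  CG² = 10368/35×(-5/144)² = 5/14
CG = −√(5/14) = -0.597614

−√(5/14) = -0.597614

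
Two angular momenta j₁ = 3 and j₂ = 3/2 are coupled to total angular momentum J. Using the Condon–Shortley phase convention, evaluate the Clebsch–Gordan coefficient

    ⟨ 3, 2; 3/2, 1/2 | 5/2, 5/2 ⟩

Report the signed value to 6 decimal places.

√[6·2!4!1!/8! · 5!1!2!1!5!0!] = √(1440/7)
  +(−1)^1/∏(1,1,0,1,4,0)! = -1/24  (running -1/24)
⟨..|..⟩ = √(1440/7)·(-1/24) = -0.597614

-0.597614  (= −√(5/14))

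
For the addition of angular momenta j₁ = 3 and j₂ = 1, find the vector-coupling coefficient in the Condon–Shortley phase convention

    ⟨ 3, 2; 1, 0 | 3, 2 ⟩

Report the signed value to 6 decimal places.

√[7·1!5!1!/8! · 5!1!1!1!5!1!] = √(300)
  +(−1)^0/∏(0,1,1,1,4,0)! = 1/24  (running 1/24)
  +(−1)^1/∏(1,0,0,0,5,1)! = -1/120  (running 1/30)
⟨..|..⟩ = √(300)·(1/30) = +0.577350

+√(1/3) ≈ +0.577350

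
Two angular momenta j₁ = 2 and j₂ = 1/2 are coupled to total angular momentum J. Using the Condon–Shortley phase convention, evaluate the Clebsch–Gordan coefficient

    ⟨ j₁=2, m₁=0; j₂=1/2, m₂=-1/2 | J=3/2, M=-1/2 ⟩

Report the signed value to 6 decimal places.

+√(2/5) = +0.632456

triangle: 1!·3!·0!/5! = 6/120
(j±m)!: 2!·2!·0!·1!·1!·2! = 8
prefactor² = (2J+1)·Δ·N² = 8/5
  k=0: +1/(0!·1!·2!·0!·1!·0!) = 1/2
Σ = 1/2  ⇒  CG² = 8/5·1/2² = 2/5
CG = +√(2/5) = +0.632456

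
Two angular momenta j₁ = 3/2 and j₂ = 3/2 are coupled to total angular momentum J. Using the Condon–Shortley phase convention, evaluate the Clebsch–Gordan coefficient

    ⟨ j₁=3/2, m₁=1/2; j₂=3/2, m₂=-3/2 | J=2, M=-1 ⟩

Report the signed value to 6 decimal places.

√[5·1!2!2!/6! · 2!1!0!3!1!3!] = √(2)
  +(−1)^0/∏(0,1,1,0,1,2)! = 1/2  (running 1/2)
⟨..|..⟩ = √(2)·(1/2) = +0.707107

+0.707107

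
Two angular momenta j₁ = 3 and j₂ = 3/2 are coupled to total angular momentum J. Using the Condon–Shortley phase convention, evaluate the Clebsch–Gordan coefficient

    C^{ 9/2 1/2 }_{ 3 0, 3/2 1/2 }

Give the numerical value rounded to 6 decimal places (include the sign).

+0.690066

j₁+j₂−J=0  J+j₁−j₂=6  J−j₁+j₂=3  j₁+j₂+J+1=10
(j₁±m₁, j₂±m₂, J±M) = (3,3,2,1,5,4)
P² = 17280/7
sum k=0..0:
  [0] +1/72 = 1/72
S = 1/72
C² = P²·S² = 10/21 ; C = +0.690066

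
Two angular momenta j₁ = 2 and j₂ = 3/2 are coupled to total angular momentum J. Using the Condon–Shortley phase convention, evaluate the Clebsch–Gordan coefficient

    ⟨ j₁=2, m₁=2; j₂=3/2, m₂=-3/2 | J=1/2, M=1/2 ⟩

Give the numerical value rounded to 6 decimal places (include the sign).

triangle: 3!*1!*0!/5! = 6/120
(j±m)!: 4!*0!*0!*3!*1!*0! = 144
prefactor² = (2J+1)*Δ*N² = 72/5
  k=0: +1/(0!*3!*0!*0!*1!*0!) = 1/6
Σ = 1/6  ⇒  CG² = 72/5*1/6² = 2/5
CG = +√(2/5) = +0.632456

+0.632456  (= +√(2/5))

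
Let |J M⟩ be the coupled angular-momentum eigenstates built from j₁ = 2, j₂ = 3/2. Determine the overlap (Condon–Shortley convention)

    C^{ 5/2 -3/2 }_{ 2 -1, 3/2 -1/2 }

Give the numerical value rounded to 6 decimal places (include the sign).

√[6·1!3!2!/7! · 1!3!1!2!1!4!] = √(144/35)
  +(−1)^0/∏(0,1,3,1,0,1)! = 1/6  (running 1/6)
  +(−1)^1/∏(1,0,2,0,1,2)! = -1/4  (running -1/12)
⟨..|..⟩ = √(144/35)·(-1/12) = -0.169031

−√(1/35) ≈ -0.169031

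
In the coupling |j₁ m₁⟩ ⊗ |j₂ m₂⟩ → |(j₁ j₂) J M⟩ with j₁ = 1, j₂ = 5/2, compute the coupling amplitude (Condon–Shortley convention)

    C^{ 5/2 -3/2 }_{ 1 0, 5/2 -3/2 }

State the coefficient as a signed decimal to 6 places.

+√(9/35) = +0.507093

triangle: 1!*1!*4!/7! = 24/5040
(j±m)!: 1!*1!*1!*4!*1!*4! = 576
prefactor² = (2J+1)*Δ*N² = 576/35
  k=0: +1/(0!*1!*1!*1!*0!*3!) = 1/6
  k=1: −1/(1!*0!*0!*0!*1!*4!) = -1/24
Σ = 1/8  ⇒  CG² = 576/35*1/8² = 9/35
CG = +√(9/35) = +0.507093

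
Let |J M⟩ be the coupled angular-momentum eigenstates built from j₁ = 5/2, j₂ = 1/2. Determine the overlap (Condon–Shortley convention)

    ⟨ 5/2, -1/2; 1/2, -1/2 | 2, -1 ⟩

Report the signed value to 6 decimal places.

triangle: 1!·4!·0!/6! = 24/720
(j±m)!: 2!·3!·0!·1!·1!·3! = 72
prefactor² = (2J+1)·Δ·N² = 12
  k=0: +1/(0!·1!·3!·0!·1!·0!) = 1/6
Σ = 1/6  ⇒  CG² = 12·1/6² = 1/3
CG = +√(1/3) = +0.577350

+√(1/3) ≈ +0.577350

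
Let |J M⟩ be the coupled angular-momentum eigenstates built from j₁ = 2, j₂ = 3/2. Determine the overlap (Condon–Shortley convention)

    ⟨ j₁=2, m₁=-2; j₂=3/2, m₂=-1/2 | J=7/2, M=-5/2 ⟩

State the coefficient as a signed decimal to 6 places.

√[8·0!4!3!/8! · 0!4!1!2!1!6!] = √(6912/7)
  +(−1)^0/∏(0,0,4,1,0,2)! = 1/48  (running 1/48)
⟨..|..⟩ = √(6912/7)·(1/48) = +0.654654

+0.654654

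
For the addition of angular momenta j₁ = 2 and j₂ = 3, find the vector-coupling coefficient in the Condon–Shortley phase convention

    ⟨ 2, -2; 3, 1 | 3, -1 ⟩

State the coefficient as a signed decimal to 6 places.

√[7·2!2!4!/9! · 0!4!4!2!2!4!] = √(512/5)
  +(−1)^2/∏(2,0,2,2,0,2)! = 1/16  (running 1/16)
⟨..|..⟩ = √(512/5)·(1/16) = +0.632456

+√(2/5) ≈ +0.632456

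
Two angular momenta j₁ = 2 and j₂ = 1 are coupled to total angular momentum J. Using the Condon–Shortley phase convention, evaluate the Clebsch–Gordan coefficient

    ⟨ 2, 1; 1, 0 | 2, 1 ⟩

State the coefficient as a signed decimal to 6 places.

√[5·1!3!1!/6! · 3!1!1!1!3!1!] = √(3/2)
  +(−1)^0/∏(0,1,1,1,2,0)! = 1/2  (running 1/2)
  +(−1)^1/∏(1,0,0,0,3,1)! = -1/6  (running 1/3)
⟨..|..⟩ = √(3/2)·(1/3) = +0.408248

+0.408248  (= +√(1/6))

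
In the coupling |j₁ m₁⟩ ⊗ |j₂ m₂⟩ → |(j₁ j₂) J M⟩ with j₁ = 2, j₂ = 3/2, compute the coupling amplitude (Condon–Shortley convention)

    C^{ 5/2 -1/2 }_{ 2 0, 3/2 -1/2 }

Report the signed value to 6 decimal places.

+0.292770

√[6·1!3!2!/7! · 2!2!1!2!2!3!] = √(48/35)
  +(−1)^0/∏(0,1,2,1,1,1)! = 1/2  (running 1/2)
  +(−1)^1/∏(1,0,1,0,2,2)! = -1/4  (running 1/4)
⟨..|..⟩ = √(48/35)·(1/4) = +0.292770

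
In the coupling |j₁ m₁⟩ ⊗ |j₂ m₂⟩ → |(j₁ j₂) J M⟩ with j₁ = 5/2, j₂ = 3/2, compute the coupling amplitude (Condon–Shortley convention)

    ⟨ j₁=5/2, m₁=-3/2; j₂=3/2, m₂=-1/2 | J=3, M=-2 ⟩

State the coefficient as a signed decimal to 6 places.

−√(1/12) = -0.288675

triangle: 1!·4!·2!/8! = 48/40320
(j±m)!: 1!·4!·1!·2!·1!·5! = 5760
prefactor² = (2J+1)·Δ·N² = 48
  k=0: +1/(0!·1!·4!·1!·0!·1!) = 1/24
  k=1: −1/(1!·0!·3!·0!·1!·2!) = -1/12
Σ = -1/24  ⇒  CG² = 48·(-1/24)² = 1/12
CG = −√(1/12) = -0.288675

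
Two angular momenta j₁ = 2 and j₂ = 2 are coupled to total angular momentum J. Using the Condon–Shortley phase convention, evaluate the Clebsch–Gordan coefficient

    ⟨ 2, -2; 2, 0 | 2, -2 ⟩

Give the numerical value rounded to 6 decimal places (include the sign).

+√(2/7) = +0.534522

√[5·2!2!2!/7! · 0!4!2!2!0!4!] = √(128/7)
  +(−1)^2/∏(2,0,2,0,0,2)! = 1/8  (running 1/8)
⟨..|..⟩ = √(128/7)·(1/8) = +0.534522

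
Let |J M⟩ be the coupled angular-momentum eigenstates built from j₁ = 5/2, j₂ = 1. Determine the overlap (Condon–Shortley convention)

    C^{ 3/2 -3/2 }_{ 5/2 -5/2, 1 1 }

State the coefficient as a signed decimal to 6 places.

triangle: 2!·3!·0!/6! = 12/720
(j±m)!: 0!·5!·2!·0!·0!·3! = 1440
prefactor² = (2J+1)·Δ·N² = 96
  k=2: +1/(2!·0!·3!·0!·0!·0!) = 1/12
Σ = 1/12  ⇒  CG² = 96·1/12² = 2/3
CG = +√(2/3) = +0.816497

+√(2/3) ≈ +0.816497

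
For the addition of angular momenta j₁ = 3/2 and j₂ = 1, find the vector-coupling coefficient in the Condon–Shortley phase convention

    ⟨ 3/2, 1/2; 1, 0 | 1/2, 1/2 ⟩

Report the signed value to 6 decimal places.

-0.577350  (= −√(1/3))

j₁+j₂−J=2  J+j₁−j₂=1  J−j₁+j₂=0  j₁+j₂+J+1=4
(j₁±m₁, j₂±m₂, J±M) = (2,1,1,1,1,0)
P² = 1/3
sum k=1..1:
  [1] −1/1 = -1
S = -1
C² = P²·S² = 1/3 ; C = -0.577350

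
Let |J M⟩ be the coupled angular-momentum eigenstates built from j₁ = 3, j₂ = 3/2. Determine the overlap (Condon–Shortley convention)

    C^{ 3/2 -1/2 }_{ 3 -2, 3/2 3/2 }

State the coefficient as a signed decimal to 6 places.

√[4·3!3!0!/7! · 1!5!3!0!1!2!] = √(288/7)
  +(−1)^3/∏(3,0,2,0,1,0)! = -1/12  (running -1/12)
⟨..|..⟩ = √(288/7)·(-1/12) = -0.534522

-0.534522  (= −√(2/7))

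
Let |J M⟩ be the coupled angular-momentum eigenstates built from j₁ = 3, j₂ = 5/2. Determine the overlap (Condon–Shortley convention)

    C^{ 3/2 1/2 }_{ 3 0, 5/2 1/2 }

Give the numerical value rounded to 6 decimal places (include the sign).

+√(4/35) ≈ +0.338062

√[4·4!2!1!/8! · 3!3!3!2!2!1!] = √(144/35)
  +(−1)^2/∏(2,2,1,1,1,0)! = 1/4  (running 1/4)
  +(−1)^3/∏(3,1,0,0,2,1)! = -1/12  (running 1/6)
⟨..|..⟩ = √(144/35)·(1/6) = +0.338062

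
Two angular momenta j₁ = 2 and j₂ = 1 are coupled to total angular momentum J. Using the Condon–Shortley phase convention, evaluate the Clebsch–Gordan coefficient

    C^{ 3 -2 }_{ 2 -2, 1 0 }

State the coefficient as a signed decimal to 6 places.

+0.577350  (= +√(1/3))

triangle: 0!×4!×2!/7! = 48/5040
(j±m)!: 0!×4!×1!×1!×1!×5! = 2880
prefactor² = (2J+1)×Δ×N² = 192
  k=0: +1/(0!×0!×4!×1!×0!×1!) = 1/24
Σ = 1/24  ⇒  CG² = 192×1/24² = 1/3
CG = +√(1/3) = +0.577350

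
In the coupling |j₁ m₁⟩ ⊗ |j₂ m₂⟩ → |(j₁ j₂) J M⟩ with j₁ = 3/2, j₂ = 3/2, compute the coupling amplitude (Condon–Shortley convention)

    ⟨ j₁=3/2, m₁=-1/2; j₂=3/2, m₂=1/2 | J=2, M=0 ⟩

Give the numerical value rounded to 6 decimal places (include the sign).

-0.500000

j₁+j₂−J=1  J+j₁−j₂=2  J−j₁+j₂=2  j₁+j₂+J+1=6
(j₁±m₁, j₂±m₂, J±M) = (1,2,2,1,2,2)
P² = 4/9
sum k=0..1:
  [0] +1/4 = 1/4
  [1] −1/1 = -1
S = -3/4
C² = P²·S² = 1/4 ; C = -0.500000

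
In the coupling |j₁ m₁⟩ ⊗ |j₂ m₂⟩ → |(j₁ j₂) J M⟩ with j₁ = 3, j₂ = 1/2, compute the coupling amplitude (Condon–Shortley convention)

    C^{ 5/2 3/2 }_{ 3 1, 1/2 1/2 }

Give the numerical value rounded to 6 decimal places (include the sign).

√[6·1!5!0!/7! · 4!2!1!0!4!1!] = √(1152/7)
  +(−1)^1/∏(1,0,1,0,4,0)! = -1/24  (running -1/24)
⟨..|..⟩ = √(1152/7)·(-1/24) = -0.534522

−√(2/7) = -0.534522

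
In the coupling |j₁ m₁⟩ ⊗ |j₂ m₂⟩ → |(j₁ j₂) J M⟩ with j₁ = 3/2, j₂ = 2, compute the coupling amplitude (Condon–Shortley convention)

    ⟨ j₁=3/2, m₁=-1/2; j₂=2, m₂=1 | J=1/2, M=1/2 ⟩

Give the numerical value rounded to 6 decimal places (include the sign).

j₁+j₂−J=3  J+j₁−j₂=0  J−j₁+j₂=1  j₁+j₂+J+1=5
(j₁±m₁, j₂±m₂, J±M) = (1,2,3,1,1,0)
P² = 6/5
sum k=2..2:
  [2] +1/2 = 1/2
S = 1/2
C² = P²·S² = 3/10 ; C = +0.547723

+√(3/10) ≈ +0.547723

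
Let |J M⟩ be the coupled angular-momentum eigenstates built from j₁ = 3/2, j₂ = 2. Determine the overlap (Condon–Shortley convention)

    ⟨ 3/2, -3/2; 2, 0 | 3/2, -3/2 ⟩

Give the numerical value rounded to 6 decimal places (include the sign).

+0.447214  (= +√(1/5))

√[4·2!1!2!/6! · 0!3!2!2!0!3!] = √(16/5)
  +(−1)^2/∏(2,0,1,0,0,2)! = 1/4  (running 1/4)
⟨..|..⟩ = √(16/5)·(1/4) = +0.447214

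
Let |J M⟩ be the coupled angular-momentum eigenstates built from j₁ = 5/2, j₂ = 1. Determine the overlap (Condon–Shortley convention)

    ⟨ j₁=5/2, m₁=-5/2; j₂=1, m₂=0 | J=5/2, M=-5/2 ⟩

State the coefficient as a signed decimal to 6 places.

-0.845154

√[6·1!4!1!/7! · 0!5!1!1!0!5!] = √(2880/7)
  +(−1)^1/∏(1,0,4,0,0,1)! = -1/24  (running -1/24)
⟨..|..⟩ = √(2880/7)·(-1/24) = -0.845154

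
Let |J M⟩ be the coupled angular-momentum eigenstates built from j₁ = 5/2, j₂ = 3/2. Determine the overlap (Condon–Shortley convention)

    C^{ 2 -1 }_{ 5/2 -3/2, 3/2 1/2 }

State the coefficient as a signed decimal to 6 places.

√[5·2!3!1!/7! · 1!4!2!1!1!3!] = √(24/7)
  +(−1)^1/∏(1,1,3,1,0,0)! = -1/6  (running -1/6)
  +(−1)^2/∏(2,0,2,0,1,1)! = 1/4  (running 1/12)
⟨..|..⟩ = √(24/7)·(1/12) = +0.154303

+√(1/42) ≈ +0.154303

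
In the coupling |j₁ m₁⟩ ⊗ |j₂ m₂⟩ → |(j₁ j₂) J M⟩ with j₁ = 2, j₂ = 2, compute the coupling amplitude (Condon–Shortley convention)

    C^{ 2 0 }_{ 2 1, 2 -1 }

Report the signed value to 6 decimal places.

√[5·2!2!2!/7! · 3!1!1!3!2!2!] = √(8/7)
  +(−1)^0/∏(0,2,1,1,1,1)! = 1/2  (running 1/2)
  +(−1)^1/∏(1,1,0,0,2,2)! = -1/4  (running 1/4)
⟨..|..⟩ = √(8/7)·(1/4) = +0.267261

+√(1/14) ≈ +0.267261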